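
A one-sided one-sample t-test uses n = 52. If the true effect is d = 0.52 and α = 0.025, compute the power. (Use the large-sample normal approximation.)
Power ≈ 0.96

Power calculation (one-sample t-test, normal approximation):
z_β = d · √n - z_α
z_β = 0.52 · √52 - 1.960
z_β = 0.52 · 7.211 - 1.960
z_β = 1.790

Power = Φ(z_β) = Φ(1.790) ≈ 0.963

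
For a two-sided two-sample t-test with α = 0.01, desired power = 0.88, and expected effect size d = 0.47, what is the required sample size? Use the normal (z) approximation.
n = 128 per group

Sample size formula (two-sample t-test, normal approximation):
n = 2 · ((z_{α/2} + z_β) / d)²

z_{α/2} = 2.576 (for α = 0.01, two-sided)
z_β = 1.175 (for power = 0.88)
d = 0.47

n = 2 · ((2.576 + 1.175) / 0.47)²
n = 2 · (7.981)²
n ≈ 127.39
Round up to the next whole number: n = 128 per group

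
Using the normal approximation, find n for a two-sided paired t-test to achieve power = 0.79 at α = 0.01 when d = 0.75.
n = 21 pairs

Sample size formula (paired t-test, normal approximation):
n = ((z_{α/2} + z_β) / d)²

z_{α/2} = 2.576 (for α = 0.01, two-sided)
z_β = 0.806 (for power = 0.79)
d = 0.75

n = ((2.576 + 0.806) / 0.75)²
n = (4.509)²
n ≈ 20.33
Round up to the next whole number: n = 21 pairs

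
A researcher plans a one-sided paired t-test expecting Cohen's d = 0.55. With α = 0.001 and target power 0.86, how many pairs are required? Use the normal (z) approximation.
n = 58 pairs

Sample size formula (paired t-test, normal approximation):
n = ((z_α + z_β) / d)²

z_α = 3.090 (for α = 0.001, one-sided)
z_β = 1.080 (for power = 0.86)
d = 0.55

n = ((3.090 + 1.080) / 0.55)²
n = (7.582)²
n ≈ 57.49
Round up to the next whole number: n = 58 pairs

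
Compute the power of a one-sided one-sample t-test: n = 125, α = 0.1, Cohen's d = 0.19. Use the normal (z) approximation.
Power ≈ 0.80

Power calculation (one-sample t-test, normal approximation):
z_β = d · √n - z_α
z_β = 0.19 · √125 - 1.282
z_β = 0.19 · 11.180 - 1.282
z_β = 0.843

Power = Φ(z_β) = Φ(0.843) ≈ 0.800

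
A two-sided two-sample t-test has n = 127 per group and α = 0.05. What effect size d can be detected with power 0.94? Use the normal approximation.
d ≈ 0.44

Minimum detectable effect (two-sample t-test, normal approximation):
d = (z_{α/2} + z_β) / √(n/2)
d = (1.960 + 1.555) / √(127/2)
d = 3.515 / 7.969
d ≈ 0.44

By Cohen's convention (0.2 small / 0.5 medium / 0.8 large): small effect.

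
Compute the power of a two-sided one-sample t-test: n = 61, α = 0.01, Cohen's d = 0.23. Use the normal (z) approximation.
Power ≈ 0.22

Power calculation (one-sample t-test, normal approximation):
z_β = d · √n - z_{α/2}
z_β = 0.23 · √61 - 2.576
z_β = 0.23 · 7.810 - 2.576
z_β = -0.779

Power = Φ(z_β) = Φ(-0.779) ≈ 0.218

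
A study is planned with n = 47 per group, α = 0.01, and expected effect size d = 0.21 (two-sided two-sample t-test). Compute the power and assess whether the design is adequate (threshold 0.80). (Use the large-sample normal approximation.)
Power ≈ 0.06; the study is underpowered (power < 0.80)

Power calculation (two-sample t-test, normal approximation):
z_β = d · √(n/2) - z_{α/2}
z_β = 0.21 · √(47/2) - 2.576
z_β = 0.21 · 4.848 - 2.576
z_β = -1.558

Power = Φ(z_β) = Φ(-1.558) ≈ 0.060

Effect size d = 0.21 is small by Cohen's convention (0.2/0.5/0.8).

Threshold: power ≥ 0.80 is conventionally adequate.
Power ≈ 0.06 → the study is underpowered (power < 0.80).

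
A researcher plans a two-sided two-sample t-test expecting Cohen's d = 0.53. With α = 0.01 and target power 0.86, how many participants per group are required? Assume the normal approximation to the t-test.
n = 96 per group

Sample size formula (two-sample t-test, normal approximation):
n = 2 · ((z_{α/2} + z_β) / d)²

z_{α/2} = 2.576 (for α = 0.01, two-sided)
z_β = 1.080 (for power = 0.86)
d = 0.53

n = 2 · ((2.576 + 1.080) / 0.53)²
n = 2 · (6.898)²
n ≈ 95.16
Round up to the next whole number: n = 96 per group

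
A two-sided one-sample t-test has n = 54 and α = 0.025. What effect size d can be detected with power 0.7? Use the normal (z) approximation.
d ≈ 0.38

Minimum detectable effect (one-sample t-test, normal approximation):
d = (z_{α/2} + z_β) / √n
d = (2.241 + 0.524) / √54
d = 2.766 / 7.348
d ≈ 0.38

By Cohen's convention (0.2 small / 0.5 medium / 0.8 large): small effect.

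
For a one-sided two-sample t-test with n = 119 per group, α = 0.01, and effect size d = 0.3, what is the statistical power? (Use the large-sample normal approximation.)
Power ≈ 0.50

Power calculation (two-sample t-test, normal approximation):
z_β = d · √(n/2) - z_α
z_β = 0.3 · √(119/2) - 2.326
z_β = 0.3 · 7.714 - 2.326
z_β = -0.012

Power = Φ(z_β) = Φ(-0.012) ≈ 0.495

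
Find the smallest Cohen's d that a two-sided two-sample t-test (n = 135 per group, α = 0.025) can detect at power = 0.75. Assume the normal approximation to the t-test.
d ≈ 0.35

Minimum detectable effect (two-sample t-test, normal approximation):
d = (z_{α/2} + z_β) / √(n/2)
d = (2.241 + 0.674) / √(135/2)
d = 2.916 / 8.216
d ≈ 0.35

By Cohen's convention (0.2 small / 0.5 medium / 0.8 large): small effect.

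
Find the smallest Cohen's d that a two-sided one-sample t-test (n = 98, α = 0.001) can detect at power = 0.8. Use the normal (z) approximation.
d ≈ 0.42

Minimum detectable effect (one-sample t-test, normal approximation):
d = (z_{α/2} + z_β) / √n
d = (3.291 + 0.842) / √98
d = 4.132 / 9.899
d ≈ 0.42

By Cohen's convention (0.2 small / 0.5 medium / 0.8 large): small effect.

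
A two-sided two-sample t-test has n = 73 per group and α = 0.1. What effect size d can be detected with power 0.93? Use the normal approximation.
d ≈ 0.52

Minimum detectable effect (two-sample t-test, normal approximation):
d = (z_{α/2} + z_β) / √(n/2)
d = (1.645 + 1.476) / √(73/2)
d = 3.121 / 6.042
d ≈ 0.52

By Cohen's convention (0.2 small / 0.5 medium / 0.8 large): medium effect.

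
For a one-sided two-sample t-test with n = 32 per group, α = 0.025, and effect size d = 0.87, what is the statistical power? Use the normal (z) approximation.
Power ≈ 0.94

Power calculation (two-sample t-test, normal approximation):
z_β = d · √(n/2) - z_α
z_β = 0.87 · √(32/2) - 1.960
z_β = 0.87 · 4.000 - 1.960
z_β = 1.520

Power = Φ(z_β) = Φ(1.520) ≈ 0.936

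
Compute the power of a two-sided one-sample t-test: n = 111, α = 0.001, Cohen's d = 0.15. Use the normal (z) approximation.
Power ≈ 0.04

Power calculation (one-sample t-test, normal approximation):
z_β = d · √n - z_{α/2}
z_β = 0.15 · √111 - 3.291
z_β = 0.15 · 10.536 - 3.291
z_β = -1.710

Power = Φ(z_β) = Φ(-1.710) ≈ 0.044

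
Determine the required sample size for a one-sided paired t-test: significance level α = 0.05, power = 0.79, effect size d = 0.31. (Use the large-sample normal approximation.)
n = 63 pairs

Sample size formula (paired t-test, normal approximation):
n = ((z_α + z_β) / d)²

z_α = 1.645 (for α = 0.05, one-sided)
z_β = 0.806 (for power = 0.79)
d = 0.31

n = ((1.645 + 0.806) / 0.31)²
n = (7.906)²
n ≈ 62.50
Round up to the next whole number: n = 63 pairs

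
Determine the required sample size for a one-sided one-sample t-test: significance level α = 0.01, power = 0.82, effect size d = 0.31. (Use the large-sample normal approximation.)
n = 110

Sample size formula (one-sample t-test, normal approximation):
n = ((z_α + z_β) / d)²

z_α = 2.326 (for α = 0.01, one-sided)
z_β = 0.915 (for power = 0.82)
d = 0.31

n = ((2.326 + 0.915) / 0.31)²
n = (10.455)²
n ≈ 109.31
Round up to the next whole number: n = 110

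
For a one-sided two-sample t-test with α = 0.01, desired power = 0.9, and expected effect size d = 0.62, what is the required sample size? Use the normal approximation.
n = 68 per group

Sample size formula (two-sample t-test, normal approximation):
n = 2 · ((z_α + z_β) / d)²

z_α = 2.326 (for α = 0.01, one-sided)
z_β = 1.282 (for power = 0.9)
d = 0.62

n = 2 · ((2.326 + 1.282) / 0.62)²
n = 2 · (5.819)²
n ≈ 67.72
Round up to the next whole number: n = 68 per group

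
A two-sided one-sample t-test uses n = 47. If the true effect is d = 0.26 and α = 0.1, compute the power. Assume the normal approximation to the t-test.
Power ≈ 0.55

Power calculation (one-sample t-test, normal approximation):
z_β = d · √n - z_{α/2}
z_β = 0.26 · √47 - 1.645
z_β = 0.26 · 6.856 - 1.645
z_β = 0.138

Power = Φ(z_β) = Φ(0.138) ≈ 0.555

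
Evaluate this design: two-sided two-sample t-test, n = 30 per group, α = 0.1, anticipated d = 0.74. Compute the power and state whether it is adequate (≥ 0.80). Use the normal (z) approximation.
Power ≈ 0.89; the study is adequately powered (power ≥ 0.80)

Power calculation (two-sample t-test, normal approximation):
z_β = d · √(n/2) - z_{α/2}
z_β = 0.74 · √(30/2) - 1.645
z_β = 0.74 · 3.873 - 1.645
z_β = 1.221

Power = Φ(z_β) = Φ(1.221) ≈ 0.889

Effect size d = 0.74 is medium by Cohen's convention (0.2/0.5/0.8).

Threshold: power ≥ 0.80 is conventionally adequate.
Power ≈ 0.89 → the study is adequately powered (power ≥ 0.80).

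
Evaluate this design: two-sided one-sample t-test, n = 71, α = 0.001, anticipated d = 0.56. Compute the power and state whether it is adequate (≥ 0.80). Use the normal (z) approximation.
Power ≈ 0.92; the study is adequately powered (power ≥ 0.80)

Power calculation (one-sample t-test, normal approximation):
z_β = d · √n - z_{α/2}
z_β = 0.56 · √71 - 3.291
z_β = 0.56 · 8.426 - 3.291
z_β = 1.428

Power = Φ(z_β) = Φ(1.428) ≈ 0.923

Effect size d = 0.56 is medium by Cohen's convention (0.2/0.5/0.8).

Threshold: power ≥ 0.80 is conventionally adequate.
Power ≈ 0.92 → the study is adequately powered (power ≥ 0.80).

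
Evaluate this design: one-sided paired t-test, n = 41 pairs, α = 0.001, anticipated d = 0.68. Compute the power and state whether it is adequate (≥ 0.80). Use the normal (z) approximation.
Power ≈ 0.90; the study is adequately powered (power ≥ 0.80)

Power calculation (paired t-test, normal approximation):
z_β = d · √n - z_α
z_β = 0.68 · √41 - 3.090
z_β = 0.68 · 6.403 - 3.090
z_β = 1.264

Power = Φ(z_β) = Φ(1.264) ≈ 0.897

Effect size d = 0.68 is medium by Cohen's convention (0.2/0.5/0.8).

Threshold: power ≥ 0.80 is conventionally adequate.
Power ≈ 0.90 → the study is adequately powered (power ≥ 0.80).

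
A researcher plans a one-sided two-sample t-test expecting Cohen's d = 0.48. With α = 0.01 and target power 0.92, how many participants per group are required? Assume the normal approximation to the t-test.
n = 121 per group

Sample size formula (two-sample t-test, normal approximation):
n = 2 · ((z_α + z_β) / d)²

z_α = 2.326 (for α = 0.01, one-sided)
z_β = 1.405 (for power = 0.92)
d = 0.48

n = 2 · ((2.326 + 1.405) / 0.48)²
n = 2 · (7.773)²
n ≈ 120.84
Round up to the next whole number: n = 121 per group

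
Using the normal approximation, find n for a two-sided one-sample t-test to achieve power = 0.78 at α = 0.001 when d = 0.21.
n = 375

Sample size formula (one-sample t-test, normal approximation):
n = ((z_{α/2} + z_β) / d)²

z_{α/2} = 3.291 (for α = 0.001, two-sided)
z_β = 0.772 (for power = 0.78)
d = 0.21

n = ((3.291 + 0.772) / 0.21)²
n = (19.348)²
n ≈ 374.35
Round up to the next whole number: n = 375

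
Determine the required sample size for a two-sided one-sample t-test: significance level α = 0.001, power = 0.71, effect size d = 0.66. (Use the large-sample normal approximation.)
n = 34

Sample size formula (one-sample t-test, normal approximation):
n = ((z_{α/2} + z_β) / d)²

z_{α/2} = 3.291 (for α = 0.001, two-sided)
z_β = 0.553 (for power = 0.71)
d = 0.66

n = ((3.291 + 0.553) / 0.66)²
n = (5.824)²
n ≈ 33.92
Round up to the next whole number: n = 34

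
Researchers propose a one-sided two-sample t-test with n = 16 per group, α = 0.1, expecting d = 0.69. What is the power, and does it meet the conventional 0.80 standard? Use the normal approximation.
Power ≈ 0.75; the study is underpowered (power < 0.80)

Power calculation (two-sample t-test, normal approximation):
z_β = d · √(n/2) - z_α
z_β = 0.69 · √(16/2) - 1.282
z_β = 0.69 · 2.828 - 1.282
z_β = 0.670

Power = Φ(z_β) = Φ(0.670) ≈ 0.749

Effect size d = 0.69 is medium by Cohen's convention (0.2/0.5/0.8).

Threshold: power ≥ 0.80 is conventionally adequate.
Power ≈ 0.75 → the study is underpowered (power < 0.80).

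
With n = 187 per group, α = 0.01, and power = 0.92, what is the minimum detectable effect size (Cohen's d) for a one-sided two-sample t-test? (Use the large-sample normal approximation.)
d ≈ 0.39

Minimum detectable effect (two-sample t-test, normal approximation):
d = (z_α + z_β) / √(n/2)
d = (2.326 + 1.405) / √(187/2)
d = 3.731 / 9.670
d ≈ 0.39

By Cohen's convention (0.2 small / 0.5 medium / 0.8 large): small effect.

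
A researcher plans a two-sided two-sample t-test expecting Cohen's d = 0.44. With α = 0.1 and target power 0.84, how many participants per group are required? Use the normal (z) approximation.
n = 72 per group

Sample size formula (two-sample t-test, normal approximation):
n = 2 · ((z_{α/2} + z_β) / d)²

z_{α/2} = 1.645 (for α = 0.1, two-sided)
z_β = 0.994 (for power = 0.84)
d = 0.44

n = 2 · ((1.645 + 0.994) / 0.44)²
n = 2 · (5.998)²
n ≈ 71.95
Round up to the next whole number: n = 72 per group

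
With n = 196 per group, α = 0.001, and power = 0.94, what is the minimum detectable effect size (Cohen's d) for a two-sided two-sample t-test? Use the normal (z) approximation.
d ≈ 0.49

Minimum detectable effect (two-sample t-test, normal approximation):
d = (z_{α/2} + z_β) / √(n/2)
d = (3.291 + 1.555) / √(196/2)
d = 4.845 / 9.899
d ≈ 0.49

By Cohen's convention (0.2 small / 0.5 medium / 0.8 large): small effect.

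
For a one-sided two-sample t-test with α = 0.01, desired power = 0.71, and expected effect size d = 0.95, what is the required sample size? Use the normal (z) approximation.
n = 19 per group

Sample size formula (two-sample t-test, normal approximation):
n = 2 · ((z_α + z_β) / d)²

z_α = 2.326 (for α = 0.01, one-sided)
z_β = 0.553 (for power = 0.71)
d = 0.95

n = 2 · ((2.326 + 0.553) / 0.95)²
n = 2 · (3.031)²
n ≈ 18.37
Round up to the next whole number: n = 19 per group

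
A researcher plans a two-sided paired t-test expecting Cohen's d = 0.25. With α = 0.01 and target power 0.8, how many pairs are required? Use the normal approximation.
n = 187 pairs

Sample size formula (paired t-test, normal approximation):
n = ((z_{α/2} + z_β) / d)²

z_{α/2} = 2.576 (for α = 0.01, two-sided)
z_β = 0.842 (for power = 0.8)
d = 0.25

n = ((2.576 + 0.842) / 0.25)²
n = (13.672)²
n ≈ 186.92
Round up to the next whole number: n = 187 pairs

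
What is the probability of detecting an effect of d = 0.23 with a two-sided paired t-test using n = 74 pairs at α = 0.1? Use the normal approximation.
Power ≈ 0.63

Power calculation (paired t-test, normal approximation):
z_β = d · √n - z_{α/2}
z_β = 0.23 · √74 - 1.645
z_β = 0.23 · 8.602 - 1.645
z_β = 0.334

Power = Φ(z_β) = Φ(0.334) ≈ 0.631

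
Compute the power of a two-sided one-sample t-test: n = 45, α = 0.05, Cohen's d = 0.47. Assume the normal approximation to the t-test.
Power ≈ 0.88

Power calculation (one-sample t-test, normal approximation):
z_β = d · √n - z_{α/2}
z_β = 0.47 · √45 - 1.960
z_β = 0.47 · 6.708 - 1.960
z_β = 1.193

Power = Φ(z_β) = Φ(1.193) ≈ 0.884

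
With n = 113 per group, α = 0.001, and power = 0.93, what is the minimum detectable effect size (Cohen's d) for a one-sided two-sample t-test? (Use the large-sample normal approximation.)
d ≈ 0.61

Minimum detectable effect (two-sample t-test, normal approximation):
d = (z_α + z_β) / √(n/2)
d = (3.090 + 1.476) / √(113/2)
d = 4.566 / 7.517
d ≈ 0.61

By Cohen's convention (0.2 small / 0.5 medium / 0.8 large): medium effect.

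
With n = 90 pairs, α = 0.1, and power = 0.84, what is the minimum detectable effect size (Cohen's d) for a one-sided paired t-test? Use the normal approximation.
d ≈ 0.24

Minimum detectable effect (paired t-test, normal approximation):
d = (z_α + z_β) / √n
d = (1.282 + 0.994) / √90
d = 2.276 / 9.487
d ≈ 0.24

By Cohen's convention (0.2 small / 0.5 medium / 0.8 large): small effect.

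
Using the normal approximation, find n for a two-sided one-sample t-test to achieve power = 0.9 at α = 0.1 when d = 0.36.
n = 67

Sample size formula (one-sample t-test, normal approximation):
n = ((z_{α/2} + z_β) / d)²

z_{α/2} = 1.645 (for α = 0.1, two-sided)
z_β = 1.282 (for power = 0.9)
d = 0.36

n = ((1.645 + 1.282) / 0.36)²
n = (8.131)²
n ≈ 66.11
Round up to the next whole number: n = 67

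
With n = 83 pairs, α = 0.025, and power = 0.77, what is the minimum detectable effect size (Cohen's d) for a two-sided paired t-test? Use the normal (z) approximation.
d ≈ 0.33

Minimum detectable effect (paired t-test, normal approximation):
d = (z_{α/2} + z_β) / √n
d = (2.241 + 0.739) / √83
d = 2.980 / 9.110
d ≈ 0.33

By Cohen's convention (0.2 small / 0.5 medium / 0.8 large): small effect.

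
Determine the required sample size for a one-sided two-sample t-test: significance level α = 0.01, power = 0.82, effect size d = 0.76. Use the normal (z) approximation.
n = 37 per group

Sample size formula (two-sample t-test, normal approximation):
n = 2 · ((z_α + z_β) / d)²

z_α = 2.326 (for α = 0.01, one-sided)
z_β = 0.915 (for power = 0.82)
d = 0.76

n = 2 · ((2.326 + 0.915) / 0.76)²
n = 2 · (4.264)²
n ≈ 36.36
Round up to the next whole number: n = 37 per group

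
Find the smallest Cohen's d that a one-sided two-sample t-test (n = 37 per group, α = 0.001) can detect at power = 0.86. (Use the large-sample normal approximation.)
d ≈ 0.97

Minimum detectable effect (two-sample t-test, normal approximation):
d = (z_α + z_β) / √(n/2)
d = (3.090 + 1.080) / √(37/2)
d = 4.171 / 4.301
d ≈ 0.97

By Cohen's convention (0.2 small / 0.5 medium / 0.8 large): large effect.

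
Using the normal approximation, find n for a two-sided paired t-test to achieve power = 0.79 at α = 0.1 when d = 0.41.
n = 36 pairs

Sample size formula (paired t-test, normal approximation):
n = ((z_{α/2} + z_β) / d)²

z_{α/2} = 1.645 (for α = 0.1, two-sided)
z_β = 0.806 (for power = 0.79)
d = 0.41

n = ((1.645 + 0.806) / 0.41)²
n = (5.978)²
n ≈ 35.74
Round up to the next whole number: n = 36 pairs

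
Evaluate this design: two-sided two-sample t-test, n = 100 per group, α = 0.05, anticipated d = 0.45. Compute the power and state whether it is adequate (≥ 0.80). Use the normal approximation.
Power ≈ 0.89; the study is adequately powered (power ≥ 0.80)

Power calculation (two-sample t-test, normal approximation):
z_β = d · √(n/2) - z_{α/2}
z_β = 0.45 · √(100/2) - 1.960
z_β = 0.45 · 7.071 - 1.960
z_β = 1.222

Power = Φ(z_β) = Φ(1.222) ≈ 0.889

Effect size d = 0.45 is small by Cohen's convention (0.2/0.5/0.8).

Threshold: power ≥ 0.80 is conventionally adequate.
Power ≈ 0.89 → the study is adequately powered (power ≥ 0.80).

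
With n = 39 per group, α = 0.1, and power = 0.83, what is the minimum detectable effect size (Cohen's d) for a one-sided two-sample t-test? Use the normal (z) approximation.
d ≈ 0.51

Minimum detectable effect (two-sample t-test, normal approximation):
d = (z_α + z_β) / √(n/2)
d = (1.282 + 0.954) / √(39/2)
d = 2.236 / 4.416
d ≈ 0.51

By Cohen's convention (0.2 small / 0.5 medium / 0.8 large): medium effect.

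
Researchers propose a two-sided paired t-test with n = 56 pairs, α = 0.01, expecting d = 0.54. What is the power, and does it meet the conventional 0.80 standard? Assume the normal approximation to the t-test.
Power ≈ 0.93; the study is adequately powered (power ≥ 0.80)

Power calculation (paired t-test, normal approximation):
z_β = d · √n - z_{α/2}
z_β = 0.54 · √56 - 2.576
z_β = 0.54 · 7.483 - 2.576
z_β = 1.465

Power = Φ(z_β) = Φ(1.465) ≈ 0.929

Effect size d = 0.54 is medium by Cohen's convention (0.2/0.5/0.8).

Threshold: power ≥ 0.80 is conventionally adequate.
Power ≈ 0.93 → the study is adequately powered (power ≥ 0.80).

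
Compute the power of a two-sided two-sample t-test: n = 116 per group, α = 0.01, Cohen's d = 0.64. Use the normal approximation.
Power ≈ 0.99

Power calculation (two-sample t-test, normal approximation):
z_β = d · √(n/2) - z_{α/2}
z_β = 0.64 · √(116/2) - 2.576
z_β = 0.64 · 7.616 - 2.576
z_β = 2.298

Power = Φ(z_β) = Φ(2.298) ≈ 0.989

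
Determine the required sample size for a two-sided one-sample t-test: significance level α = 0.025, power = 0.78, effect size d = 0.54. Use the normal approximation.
n = 32

Sample size formula (one-sample t-test, normal approximation):
n = ((z_{α/2} + z_β) / d)²

z_{α/2} = 2.241 (for α = 0.025, two-sided)
z_β = 0.772 (for power = 0.78)
d = 0.54

n = ((2.241 + 0.772) / 0.54)²
n = (5.580)²
n ≈ 31.14
Round up to the next whole number: n = 32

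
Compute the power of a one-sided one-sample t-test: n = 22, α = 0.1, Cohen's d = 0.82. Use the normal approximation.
Power ≈ 0.99

Power calculation (one-sample t-test, normal approximation):
z_β = d · √n - z_α
z_β = 0.82 · √22 - 1.282
z_β = 0.82 · 4.690 - 1.282
z_β = 2.565

Power = Φ(z_β) = Φ(2.565) ≈ 0.995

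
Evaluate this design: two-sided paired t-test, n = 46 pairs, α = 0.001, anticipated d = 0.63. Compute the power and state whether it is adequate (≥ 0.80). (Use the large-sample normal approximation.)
Power ≈ 0.84; the study is adequately powered (power ≥ 0.80)

Power calculation (paired t-test, normal approximation):
z_β = d · √n - z_{α/2}
z_β = 0.63 · √46 - 3.291
z_β = 0.63 · 6.782 - 3.291
z_β = 0.982

Power = Φ(z_β) = Φ(0.982) ≈ 0.837

Effect size d = 0.63 is medium by Cohen's convention (0.2/0.5/0.8).

Threshold: power ≥ 0.80 is conventionally adequate.
Power ≈ 0.84 → the study is adequately powered (power ≥ 0.80).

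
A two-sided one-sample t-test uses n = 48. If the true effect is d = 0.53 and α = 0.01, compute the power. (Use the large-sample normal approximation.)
Power ≈ 0.86

Power calculation (one-sample t-test, normal approximation):
z_β = d · √n - z_{α/2}
z_β = 0.53 · √48 - 2.576
z_β = 0.53 · 6.928 - 2.576
z_β = 1.096

Power = Φ(z_β) = Φ(1.096) ≈ 0.863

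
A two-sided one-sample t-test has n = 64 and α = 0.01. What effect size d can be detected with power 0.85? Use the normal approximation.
d ≈ 0.45

Minimum detectable effect (one-sample t-test, normal approximation):
d = (z_{α/2} + z_β) / √n
d = (2.576 + 1.036) / √64
d = 3.612 / 8.000
d ≈ 0.45

By Cohen's convention (0.2 small / 0.5 medium / 0.8 large): small effect.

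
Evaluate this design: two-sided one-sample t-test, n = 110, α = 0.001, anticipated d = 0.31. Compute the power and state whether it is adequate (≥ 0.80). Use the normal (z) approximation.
Power ≈ 0.48; the study is underpowered (power < 0.80)

Power calculation (one-sample t-test, normal approximation):
z_β = d · √n - z_{α/2}
z_β = 0.31 · √110 - 3.291
z_β = 0.31 · 10.488 - 3.291
z_β = -0.039

Power = Φ(z_β) = Φ(-0.039) ≈ 0.484

Effect size d = 0.31 is small by Cohen's convention (0.2/0.5/0.8).

Threshold: power ≥ 0.80 is conventionally adequate.
Power ≈ 0.48 → the study is underpowered (power < 0.80).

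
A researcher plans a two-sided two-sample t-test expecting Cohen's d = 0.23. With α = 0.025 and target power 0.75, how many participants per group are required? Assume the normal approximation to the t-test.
n = 322 per group

Sample size formula (two-sample t-test, normal approximation):
n = 2 · ((z_{α/2} + z_β) / d)²

z_{α/2} = 2.241 (for α = 0.025, two-sided)
z_β = 0.674 (for power = 0.75)
d = 0.23

n = 2 · ((2.241 + 0.674) / 0.23)²
n = 2 · (12.674)²
n ≈ 321.26
Round up to the next whole number: n = 322 per group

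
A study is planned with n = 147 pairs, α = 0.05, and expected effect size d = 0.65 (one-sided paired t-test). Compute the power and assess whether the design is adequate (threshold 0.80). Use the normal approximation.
Power ≈ 1.00; the study is adequately powered (power ≥ 0.80)

Power calculation (paired t-test, normal approximation):
z_β = d · √n - z_α
z_β = 0.65 · √147 - 1.645
z_β = 0.65 · 12.124 - 1.645
z_β = 6.236

Power = Φ(z_β) = Φ(6.236) ≈ 1.000

Effect size d = 0.65 is medium by Cohen's convention (0.2/0.5/0.8).

Threshold: power ≥ 0.80 is conventionally adequate.
Power ≈ 1.00 → the study is adequately powered (power ≥ 0.80).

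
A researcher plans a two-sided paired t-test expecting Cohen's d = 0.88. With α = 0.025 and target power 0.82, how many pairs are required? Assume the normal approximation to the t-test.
n = 13 pairs

Sample size formula (paired t-test, normal approximation):
n = ((z_{α/2} + z_β) / d)²

z_{α/2} = 2.241 (for α = 0.025, two-sided)
z_β = 0.915 (for power = 0.82)
d = 0.88

n = ((2.241 + 0.915) / 0.88)²
n = (3.586)²
n ≈ 12.86
Round up to the next whole number: n = 13 pairs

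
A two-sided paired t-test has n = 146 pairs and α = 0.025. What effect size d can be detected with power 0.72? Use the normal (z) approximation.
d ≈ 0.23

Minimum detectable effect (paired t-test, normal approximation):
d = (z_{α/2} + z_β) / √n
d = (2.241 + 0.583) / √146
d = 2.824 / 12.083
d ≈ 0.23

By Cohen's convention (0.2 small / 0.5 medium / 0.8 large): small effect.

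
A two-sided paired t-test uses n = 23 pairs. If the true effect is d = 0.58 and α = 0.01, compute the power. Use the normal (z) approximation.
Power ≈ 0.58

Power calculation (paired t-test, normal approximation):
z_β = d · √n - z_{α/2}
z_β = 0.58 · √23 - 2.576
z_β = 0.58 · 4.796 - 2.576
z_β = 0.206

Power = Φ(z_β) = Φ(0.206) ≈ 0.582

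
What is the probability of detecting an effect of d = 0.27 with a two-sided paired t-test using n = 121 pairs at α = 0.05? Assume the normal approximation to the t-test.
Power ≈ 0.84

Power calculation (paired t-test, normal approximation):
z_β = d · √n - z_{α/2}
z_β = 0.27 · √121 - 1.960
z_β = 0.27 · 11.000 - 1.960
z_β = 1.010

Power = Φ(z_β) = Φ(1.010) ≈ 0.844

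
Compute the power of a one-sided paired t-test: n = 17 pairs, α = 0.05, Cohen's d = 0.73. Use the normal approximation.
Power ≈ 0.91

Power calculation (paired t-test, normal approximation):
z_β = d · √n - z_α
z_β = 0.73 · √17 - 1.645
z_β = 0.73 · 4.123 - 1.645
z_β = 1.365

Power = Φ(z_β) = Φ(1.365) ≈ 0.914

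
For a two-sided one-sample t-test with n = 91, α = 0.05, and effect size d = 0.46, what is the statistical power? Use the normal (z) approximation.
Power ≈ 0.99

Power calculation (one-sample t-test, normal approximation):
z_β = d · √n - z_{α/2}
z_β = 0.46 · √91 - 1.960
z_β = 0.46 · 9.539 - 1.960
z_β = 2.428

Power = Φ(z_β) = Φ(2.428) ≈ 0.992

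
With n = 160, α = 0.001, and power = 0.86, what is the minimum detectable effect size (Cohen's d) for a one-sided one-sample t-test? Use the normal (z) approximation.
d ≈ 0.33

Minimum detectable effect (one-sample t-test, normal approximation):
d = (z_α + z_β) / √n
d = (3.090 + 1.080) / √160
d = 4.171 / 12.649
d ≈ 0.33

By Cohen's convention (0.2 small / 0.5 medium / 0.8 large): small effect.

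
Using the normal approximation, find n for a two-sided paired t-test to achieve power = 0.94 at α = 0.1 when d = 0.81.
n = 16 pairs

Sample size formula (paired t-test, normal approximation):
n = ((z_{α/2} + z_β) / d)²

z_{α/2} = 1.645 (for α = 0.1, two-sided)
z_β = 1.555 (for power = 0.94)
d = 0.81

n = ((1.645 + 1.555) / 0.81)²
n = (3.951)²
n ≈ 15.61
Round up to the next whole number: n = 16 pairs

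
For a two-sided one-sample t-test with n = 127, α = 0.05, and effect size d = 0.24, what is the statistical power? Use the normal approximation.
Power ≈ 0.77

Power calculation (one-sample t-test, normal approximation):
z_β = d · √n - z_{α/2}
z_β = 0.24 · √127 - 1.960
z_β = 0.24 · 11.269 - 1.960
z_β = 0.745

Power = Φ(z_β) = Φ(0.745) ≈ 0.772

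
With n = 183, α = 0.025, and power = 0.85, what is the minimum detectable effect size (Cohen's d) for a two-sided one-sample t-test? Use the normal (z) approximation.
d ≈ 0.24

Minimum detectable effect (one-sample t-test, normal approximation):
d = (z_{α/2} + z_β) / √n
d = (2.241 + 1.036) / √183
d = 3.278 / 13.528
d ≈ 0.24

By Cohen's convention (0.2 small / 0.5 medium / 0.8 large): small effect.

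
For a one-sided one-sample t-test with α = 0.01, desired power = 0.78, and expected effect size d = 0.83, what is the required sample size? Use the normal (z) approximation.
n = 14

Sample size formula (one-sample t-test, normal approximation):
n = ((z_α + z_β) / d)²

z_α = 2.326 (for α = 0.01, one-sided)
z_β = 0.772 (for power = 0.78)
d = 0.83

n = ((2.326 + 0.772) / 0.83)²
n = (3.733)²
n ≈ 13.94
Round up to the next whole number: n = 14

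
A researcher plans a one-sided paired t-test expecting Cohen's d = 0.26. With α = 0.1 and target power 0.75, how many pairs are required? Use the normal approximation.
n = 57 pairs

Sample size formula (paired t-test, normal approximation):
n = ((z_α + z_β) / d)²

z_α = 1.282 (for α = 0.1, one-sided)
z_β = 0.674 (for power = 0.75)
d = 0.26

n = ((1.282 + 0.674) / 0.26)²
n = (7.523)²
n ≈ 56.60
Round up to the next whole number: n = 57 pairs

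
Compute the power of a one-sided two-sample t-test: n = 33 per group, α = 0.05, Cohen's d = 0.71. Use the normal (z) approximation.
Power ≈ 0.89

Power calculation (two-sample t-test, normal approximation):
z_β = d · √(n/2) - z_α
z_β = 0.71 · √(33/2) - 1.645
z_β = 0.71 · 4.062 - 1.645
z_β = 1.239

Power = Φ(z_β) = Φ(1.239) ≈ 0.892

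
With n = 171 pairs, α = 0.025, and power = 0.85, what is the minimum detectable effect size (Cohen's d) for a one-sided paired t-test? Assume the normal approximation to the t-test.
d ≈ 0.23

Minimum detectable effect (paired t-test, normal approximation):
d = (z_α + z_β) / √n
d = (1.960 + 1.036) / √171
d = 2.996 / 13.077
d ≈ 0.23

By Cohen's convention (0.2 small / 0.5 medium / 0.8 large): small effect.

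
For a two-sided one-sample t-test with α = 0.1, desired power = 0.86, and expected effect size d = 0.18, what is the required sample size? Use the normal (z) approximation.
n = 230

Sample size formula (one-sample t-test, normal approximation):
n = ((z_{α/2} + z_β) / d)²

z_{α/2} = 1.645 (for α = 0.1, two-sided)
z_β = 1.080 (for power = 0.86)
d = 0.18

n = ((1.645 + 1.080) / 0.18)²
n = (15.139)²
n ≈ 229.19
Round up to the next whole number: n = 230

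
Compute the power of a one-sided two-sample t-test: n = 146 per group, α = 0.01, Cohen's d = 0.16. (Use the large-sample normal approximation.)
Power ≈ 0.17

Power calculation (two-sample t-test, normal approximation):
z_β = d · √(n/2) - z_α
z_β = 0.16 · √(146/2) - 2.326
z_β = 0.16 · 8.544 - 2.326
z_β = -0.959

Power = Φ(z_β) = Φ(-0.959) ≈ 0.169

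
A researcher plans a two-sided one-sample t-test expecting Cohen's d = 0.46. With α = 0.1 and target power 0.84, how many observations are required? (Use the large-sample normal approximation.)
n = 33

Sample size formula (one-sample t-test, normal approximation):
n = ((z_{α/2} + z_β) / d)²

z_{α/2} = 1.645 (for α = 0.1, two-sided)
z_β = 0.994 (for power = 0.84)
d = 0.46

n = ((1.645 + 0.994) / 0.46)²
n = (5.737)²
n ≈ 32.91
Round up to the next whole number: n = 33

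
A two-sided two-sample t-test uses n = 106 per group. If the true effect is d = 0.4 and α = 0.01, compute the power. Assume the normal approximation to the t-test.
Power ≈ 0.63

Power calculation (two-sample t-test, normal approximation):
z_β = d · √(n/2) - z_{α/2}
z_β = 0.4 · √(106/2) - 2.576
z_β = 0.4 · 7.280 - 2.576
z_β = 0.336

Power = Φ(z_β) = Φ(0.336) ≈ 0.632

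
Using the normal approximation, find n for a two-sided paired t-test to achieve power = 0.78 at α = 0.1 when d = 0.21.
n = 133 pairs

Sample size formula (paired t-test, normal approximation):
n = ((z_{α/2} + z_β) / d)²

z_{α/2} = 1.645 (for α = 0.1, two-sided)
z_β = 0.772 (for power = 0.78)
d = 0.21

n = ((1.645 + 0.772) / 0.21)²
n = (11.510)²
n ≈ 132.48
Round up to the next whole number: n = 133 pairs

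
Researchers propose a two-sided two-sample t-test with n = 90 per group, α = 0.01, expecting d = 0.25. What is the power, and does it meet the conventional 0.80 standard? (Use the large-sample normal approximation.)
Power ≈ 0.18; the study is underpowered (power < 0.80)

Power calculation (two-sample t-test, normal approximation):
z_β = d · √(n/2) - z_{α/2}
z_β = 0.25 · √(90/2) - 2.576
z_β = 0.25 · 6.708 - 2.576
z_β = -0.899

Power = Φ(z_β) = Φ(-0.899) ≈ 0.184

Effect size d = 0.25 is small by Cohen's convention (0.2/0.5/0.8).

Threshold: power ≥ 0.80 is conventionally adequate.
Power ≈ 0.18 → the study is underpowered (power < 0.80).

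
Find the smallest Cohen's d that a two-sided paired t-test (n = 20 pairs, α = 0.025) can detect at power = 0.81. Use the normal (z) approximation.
d ≈ 0.70

Minimum detectable effect (paired t-test, normal approximation):
d = (z_{α/2} + z_β) / √n
d = (2.241 + 0.878) / √20
d = 3.119 / 4.472
d ≈ 0.70

By Cohen's convention (0.2 small / 0.5 medium / 0.8 large): medium effect.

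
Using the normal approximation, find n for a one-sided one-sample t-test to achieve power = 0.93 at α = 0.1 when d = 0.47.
n = 35

Sample size formula (one-sample t-test, normal approximation):
n = ((z_α + z_β) / d)²

z_α = 1.282 (for α = 0.1, one-sided)
z_β = 1.476 (for power = 0.93)
d = 0.47

n = ((1.282 + 1.476) / 0.47)²
n = (5.868)²
n ≈ 34.43
Round up to the next whole number: n = 35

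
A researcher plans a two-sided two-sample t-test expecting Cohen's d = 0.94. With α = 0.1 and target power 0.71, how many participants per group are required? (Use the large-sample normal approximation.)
n = 11 per group

Sample size formula (two-sample t-test, normal approximation):
n = 2 · ((z_{α/2} + z_β) / d)²

z_{α/2} = 1.645 (for α = 0.1, two-sided)
z_β = 0.553 (for power = 0.71)
d = 0.94

n = 2 · ((1.645 + 0.553) / 0.94)²
n = 2 · (2.338)²
n ≈ 10.93
Round up to the next whole number: n = 11 per group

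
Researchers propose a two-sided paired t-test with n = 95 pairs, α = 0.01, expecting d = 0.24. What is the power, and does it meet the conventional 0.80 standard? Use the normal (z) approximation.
Power ≈ 0.41; the study is underpowered (power < 0.80)

Power calculation (paired t-test, normal approximation):
z_β = d · √n - z_{α/2}
z_β = 0.24 · √95 - 2.576
z_β = 0.24 · 9.747 - 2.576
z_β = -0.237

Power = Φ(z_β) = Φ(-0.237) ≈ 0.406

Effect size d = 0.24 is small by Cohen's convention (0.2/0.5/0.8).

Threshold: power ≥ 0.80 is conventionally adequate.
Power ≈ 0.41 → the study is underpowered (power < 0.80).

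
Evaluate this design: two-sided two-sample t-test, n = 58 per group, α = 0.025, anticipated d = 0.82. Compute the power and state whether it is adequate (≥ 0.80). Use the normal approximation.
Power ≈ 0.99; the study is adequately powered (power ≥ 0.80)

Power calculation (two-sample t-test, normal approximation):
z_β = d · √(n/2) - z_{α/2}
z_β = 0.82 · √(58/2) - 2.241
z_β = 0.82 · 5.385 - 2.241
z_β = 2.174

Power = Φ(z_β) = Φ(2.174) ≈ 0.985

Effect size d = 0.82 is large by Cohen's convention (0.2/0.5/0.8).

Threshold: power ≥ 0.80 is conventionally adequate.
Power ≈ 0.99 → the study is adequately powered (power ≥ 0.80).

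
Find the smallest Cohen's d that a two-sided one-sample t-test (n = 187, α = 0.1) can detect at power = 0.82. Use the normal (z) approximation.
d ≈ 0.19

Minimum detectable effect (one-sample t-test, normal approximation):
d = (z_{α/2} + z_β) / √n
d = (1.645 + 0.915) / √187
d = 2.560 / 13.675
d ≈ 0.19

By Cohen's convention (0.2 small / 0.5 medium / 0.8 large): very small effect.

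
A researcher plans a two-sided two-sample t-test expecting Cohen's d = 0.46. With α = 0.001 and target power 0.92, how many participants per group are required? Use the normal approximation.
n = 209 per group

Sample size formula (two-sample t-test, normal approximation):
n = 2 · ((z_{α/2} + z_β) / d)²

z_{α/2} = 3.291 (for α = 0.001, two-sided)
z_β = 1.405 (for power = 0.92)
d = 0.46

n = 2 · ((3.291 + 1.405) / 0.46)²
n = 2 · (10.209)²
n ≈ 208.45
Round up to the next whole number: n = 209 per group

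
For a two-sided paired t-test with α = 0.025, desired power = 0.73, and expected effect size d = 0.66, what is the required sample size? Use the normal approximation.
n = 19 pairs

Sample size formula (paired t-test, normal approximation):
n = ((z_{α/2} + z_β) / d)²

z_{α/2} = 2.241 (for α = 0.025, two-sided)
z_β = 0.613 (for power = 0.73)
d = 0.66

n = ((2.241 + 0.613) / 0.66)²
n = (4.324)²
n ≈ 18.70
Round up to the next whole number: n = 19 pairs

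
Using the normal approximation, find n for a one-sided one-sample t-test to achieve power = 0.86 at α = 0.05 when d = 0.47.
n = 34

Sample size formula (one-sample t-test, normal approximation):
n = ((z_α + z_β) / d)²

z_α = 1.645 (for α = 0.05, one-sided)
z_β = 1.080 (for power = 0.86)
d = 0.47

n = ((1.645 + 1.080) / 0.47)²
n = (5.798)²
n ≈ 33.62
Round up to the next whole number: n = 34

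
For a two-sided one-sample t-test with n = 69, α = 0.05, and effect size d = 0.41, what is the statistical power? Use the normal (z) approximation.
Power ≈ 0.93

Power calculation (one-sample t-test, normal approximation):
z_β = d · √n - z_{α/2}
z_β = 0.41 · √69 - 1.960
z_β = 0.41 · 8.307 - 1.960
z_β = 1.446

Power = Φ(z_β) = Φ(1.446) ≈ 0.926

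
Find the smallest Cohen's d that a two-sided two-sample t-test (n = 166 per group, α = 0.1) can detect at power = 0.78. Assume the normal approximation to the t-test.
d ≈ 0.27

Minimum detectable effect (two-sample t-test, normal approximation):
d = (z_{α/2} + z_β) / √(n/2)
d = (1.645 + 0.772) / √(166/2)
d = 2.417 / 9.110
d ≈ 0.27

By Cohen's convention (0.2 small / 0.5 medium / 0.8 large): small effect.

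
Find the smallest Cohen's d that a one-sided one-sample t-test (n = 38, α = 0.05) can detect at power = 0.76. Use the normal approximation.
d ≈ 0.38

Minimum detectable effect (one-sample t-test, normal approximation):
d = (z_α + z_β) / √n
d = (1.645 + 0.706) / √38
d = 2.351 / 6.164
d ≈ 0.38

By Cohen's convention (0.2 small / 0.5 medium / 0.8 large): small effect.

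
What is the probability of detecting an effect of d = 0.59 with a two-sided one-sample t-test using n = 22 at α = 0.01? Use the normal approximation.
Power ≈ 0.58

Power calculation (one-sample t-test, normal approximation):
z_β = d · √n - z_{α/2}
z_β = 0.59 · √22 - 2.576
z_β = 0.59 · 4.690 - 2.576
z_β = 0.192

Power = Φ(z_β) = Φ(0.192) ≈ 0.576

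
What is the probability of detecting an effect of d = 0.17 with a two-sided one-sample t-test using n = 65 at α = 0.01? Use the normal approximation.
Power ≈ 0.11

Power calculation (one-sample t-test, normal approximation):
z_β = d · √n - z_{α/2}
z_β = 0.17 · √65 - 2.576
z_β = 0.17 · 8.062 - 2.576
z_β = -1.205

Power = Φ(z_β) = Φ(-1.205) ≈ 0.114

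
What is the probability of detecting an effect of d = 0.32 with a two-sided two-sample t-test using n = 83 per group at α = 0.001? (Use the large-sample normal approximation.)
Power ≈ 0.11

Power calculation (two-sample t-test, normal approximation):
z_β = d · √(n/2) - z_{α/2}
z_β = 0.32 · √(83/2) - 3.291
z_β = 0.32 · 6.442 - 3.291
z_β = -1.229

Power = Φ(z_β) = Φ(-1.229) ≈ 0.110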